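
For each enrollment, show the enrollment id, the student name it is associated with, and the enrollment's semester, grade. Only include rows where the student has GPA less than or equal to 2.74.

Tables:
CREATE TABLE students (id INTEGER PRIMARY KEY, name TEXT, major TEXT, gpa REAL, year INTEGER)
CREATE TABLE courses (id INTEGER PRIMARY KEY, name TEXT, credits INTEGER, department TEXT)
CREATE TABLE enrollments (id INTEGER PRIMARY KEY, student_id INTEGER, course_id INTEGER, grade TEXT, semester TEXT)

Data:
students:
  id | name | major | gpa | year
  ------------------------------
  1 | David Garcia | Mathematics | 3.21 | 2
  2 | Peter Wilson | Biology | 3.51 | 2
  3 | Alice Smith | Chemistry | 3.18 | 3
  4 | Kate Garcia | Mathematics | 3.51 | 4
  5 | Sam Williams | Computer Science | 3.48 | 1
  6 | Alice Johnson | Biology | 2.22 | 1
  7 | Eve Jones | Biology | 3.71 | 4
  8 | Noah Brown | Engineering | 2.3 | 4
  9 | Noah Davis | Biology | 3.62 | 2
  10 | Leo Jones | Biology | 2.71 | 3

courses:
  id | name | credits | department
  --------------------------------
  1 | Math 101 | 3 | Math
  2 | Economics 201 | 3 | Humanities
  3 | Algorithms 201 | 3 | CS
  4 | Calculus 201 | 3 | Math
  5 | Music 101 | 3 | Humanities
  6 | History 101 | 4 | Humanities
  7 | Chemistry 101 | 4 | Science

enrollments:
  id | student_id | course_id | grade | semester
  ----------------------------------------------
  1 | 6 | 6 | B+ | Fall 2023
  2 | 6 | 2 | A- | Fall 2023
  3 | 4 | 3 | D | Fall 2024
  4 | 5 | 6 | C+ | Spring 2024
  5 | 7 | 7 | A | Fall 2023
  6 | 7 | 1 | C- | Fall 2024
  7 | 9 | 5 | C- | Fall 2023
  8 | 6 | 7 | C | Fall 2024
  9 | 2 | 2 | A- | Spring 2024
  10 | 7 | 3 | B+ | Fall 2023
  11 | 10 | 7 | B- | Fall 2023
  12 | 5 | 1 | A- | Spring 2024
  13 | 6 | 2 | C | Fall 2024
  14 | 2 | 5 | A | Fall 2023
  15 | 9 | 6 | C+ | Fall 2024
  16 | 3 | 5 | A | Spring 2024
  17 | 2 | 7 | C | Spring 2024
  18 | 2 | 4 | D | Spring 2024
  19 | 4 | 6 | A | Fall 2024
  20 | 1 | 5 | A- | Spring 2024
SELECT c.id, p.name AS student, c.semester, c.grade FROM enrollments c JOIN students p ON c.student_id = p.id WHERE p.gpa <= 2.74

Execution result:
id | student | semester | grade
1 | Alice Johnson | Fall 2023 | B+
2 | Alice Johnson | Fall 2023 | A-
8 | Alice Johnson | Fall 2024 | C
11 | Leo Jones | Fall 2023 | B-
13 | Alice Johnson | Fall 2024 | C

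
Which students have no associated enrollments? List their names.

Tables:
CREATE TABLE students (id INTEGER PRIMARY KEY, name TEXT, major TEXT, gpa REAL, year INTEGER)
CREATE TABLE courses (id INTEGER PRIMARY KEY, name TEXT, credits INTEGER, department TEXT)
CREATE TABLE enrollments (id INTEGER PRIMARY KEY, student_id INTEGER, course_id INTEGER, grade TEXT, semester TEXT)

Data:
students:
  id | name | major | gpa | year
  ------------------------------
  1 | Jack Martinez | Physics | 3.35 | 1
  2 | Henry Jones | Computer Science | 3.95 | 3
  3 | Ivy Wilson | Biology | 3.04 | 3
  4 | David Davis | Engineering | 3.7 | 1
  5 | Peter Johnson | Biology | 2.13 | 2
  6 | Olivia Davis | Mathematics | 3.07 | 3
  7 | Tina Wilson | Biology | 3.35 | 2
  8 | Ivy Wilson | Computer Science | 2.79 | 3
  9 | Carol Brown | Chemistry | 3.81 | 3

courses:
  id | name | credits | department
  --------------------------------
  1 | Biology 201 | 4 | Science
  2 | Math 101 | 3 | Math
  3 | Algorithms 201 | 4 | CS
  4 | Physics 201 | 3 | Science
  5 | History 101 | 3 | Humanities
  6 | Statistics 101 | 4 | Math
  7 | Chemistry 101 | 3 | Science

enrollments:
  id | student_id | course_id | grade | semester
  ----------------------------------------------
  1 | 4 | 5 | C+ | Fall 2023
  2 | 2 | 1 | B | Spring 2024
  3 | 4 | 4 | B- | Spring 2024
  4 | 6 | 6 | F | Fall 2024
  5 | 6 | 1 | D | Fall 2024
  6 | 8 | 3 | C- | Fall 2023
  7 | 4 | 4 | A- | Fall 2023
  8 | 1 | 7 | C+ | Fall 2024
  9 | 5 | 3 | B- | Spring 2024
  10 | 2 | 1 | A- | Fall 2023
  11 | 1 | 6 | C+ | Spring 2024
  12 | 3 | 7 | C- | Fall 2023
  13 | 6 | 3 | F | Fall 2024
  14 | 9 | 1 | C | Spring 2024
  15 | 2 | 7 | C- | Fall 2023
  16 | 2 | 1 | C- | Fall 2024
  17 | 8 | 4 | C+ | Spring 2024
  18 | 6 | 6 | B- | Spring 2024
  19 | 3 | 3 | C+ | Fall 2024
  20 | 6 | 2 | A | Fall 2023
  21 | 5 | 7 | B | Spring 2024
SELECT p.name FROM students p LEFT JOIN enrollments c ON c.student_id = p.id WHERE c.id IS NULL

Execution result:
Tina Wilson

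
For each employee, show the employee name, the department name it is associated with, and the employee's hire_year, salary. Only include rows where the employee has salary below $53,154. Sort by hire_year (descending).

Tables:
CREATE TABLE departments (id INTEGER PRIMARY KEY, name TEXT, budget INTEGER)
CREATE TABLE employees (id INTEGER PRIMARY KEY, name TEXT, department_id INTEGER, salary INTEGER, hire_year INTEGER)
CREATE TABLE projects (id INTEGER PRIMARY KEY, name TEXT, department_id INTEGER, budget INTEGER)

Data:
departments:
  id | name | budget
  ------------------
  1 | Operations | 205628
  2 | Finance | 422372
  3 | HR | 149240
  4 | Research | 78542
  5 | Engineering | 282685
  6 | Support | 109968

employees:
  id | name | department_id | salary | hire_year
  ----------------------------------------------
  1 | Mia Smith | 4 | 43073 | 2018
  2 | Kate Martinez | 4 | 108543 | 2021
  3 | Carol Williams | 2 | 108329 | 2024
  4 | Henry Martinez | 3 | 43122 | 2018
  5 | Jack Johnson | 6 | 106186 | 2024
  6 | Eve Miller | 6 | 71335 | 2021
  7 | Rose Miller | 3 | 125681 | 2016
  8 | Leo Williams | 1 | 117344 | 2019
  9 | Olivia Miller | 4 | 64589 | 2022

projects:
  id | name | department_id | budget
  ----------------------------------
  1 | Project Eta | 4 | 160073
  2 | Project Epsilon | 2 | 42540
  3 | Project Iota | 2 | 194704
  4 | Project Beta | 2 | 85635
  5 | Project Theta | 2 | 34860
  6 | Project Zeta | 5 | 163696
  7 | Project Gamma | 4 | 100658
SELECT c.name, p.name AS department, c.hire_year, c.salary FROM employees c JOIN departments p ON c.department_id = p.id WHERE c.salary < 53154 ORDER BY c.hire_year DESC

Execution result:
name | department | hire_year | salary
Mia Smith | Research | 2018 | 43073
Henry Martinez | HR | 2018 | 43122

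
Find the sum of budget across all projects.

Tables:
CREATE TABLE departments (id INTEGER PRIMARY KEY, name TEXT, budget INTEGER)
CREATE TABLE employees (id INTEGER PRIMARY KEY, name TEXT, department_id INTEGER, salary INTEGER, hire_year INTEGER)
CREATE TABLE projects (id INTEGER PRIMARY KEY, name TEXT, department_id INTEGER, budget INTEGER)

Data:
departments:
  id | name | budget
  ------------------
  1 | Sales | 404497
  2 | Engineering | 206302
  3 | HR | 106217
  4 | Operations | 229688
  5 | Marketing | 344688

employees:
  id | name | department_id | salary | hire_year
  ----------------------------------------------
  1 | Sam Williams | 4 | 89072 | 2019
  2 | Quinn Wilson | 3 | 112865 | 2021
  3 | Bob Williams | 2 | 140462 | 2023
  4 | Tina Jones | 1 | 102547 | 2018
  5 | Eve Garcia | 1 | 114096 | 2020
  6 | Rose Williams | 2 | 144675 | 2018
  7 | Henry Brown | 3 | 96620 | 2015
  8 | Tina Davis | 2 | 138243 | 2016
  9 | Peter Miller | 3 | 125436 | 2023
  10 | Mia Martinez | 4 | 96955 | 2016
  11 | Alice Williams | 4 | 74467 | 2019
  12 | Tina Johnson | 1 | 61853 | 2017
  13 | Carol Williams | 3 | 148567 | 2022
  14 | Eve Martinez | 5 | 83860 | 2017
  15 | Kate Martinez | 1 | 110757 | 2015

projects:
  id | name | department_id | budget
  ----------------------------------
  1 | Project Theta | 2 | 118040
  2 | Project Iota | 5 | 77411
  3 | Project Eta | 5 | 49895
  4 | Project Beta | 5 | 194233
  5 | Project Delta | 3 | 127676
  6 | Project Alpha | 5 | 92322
SELECT SUM(budget) FROM projects

Execution result:
659577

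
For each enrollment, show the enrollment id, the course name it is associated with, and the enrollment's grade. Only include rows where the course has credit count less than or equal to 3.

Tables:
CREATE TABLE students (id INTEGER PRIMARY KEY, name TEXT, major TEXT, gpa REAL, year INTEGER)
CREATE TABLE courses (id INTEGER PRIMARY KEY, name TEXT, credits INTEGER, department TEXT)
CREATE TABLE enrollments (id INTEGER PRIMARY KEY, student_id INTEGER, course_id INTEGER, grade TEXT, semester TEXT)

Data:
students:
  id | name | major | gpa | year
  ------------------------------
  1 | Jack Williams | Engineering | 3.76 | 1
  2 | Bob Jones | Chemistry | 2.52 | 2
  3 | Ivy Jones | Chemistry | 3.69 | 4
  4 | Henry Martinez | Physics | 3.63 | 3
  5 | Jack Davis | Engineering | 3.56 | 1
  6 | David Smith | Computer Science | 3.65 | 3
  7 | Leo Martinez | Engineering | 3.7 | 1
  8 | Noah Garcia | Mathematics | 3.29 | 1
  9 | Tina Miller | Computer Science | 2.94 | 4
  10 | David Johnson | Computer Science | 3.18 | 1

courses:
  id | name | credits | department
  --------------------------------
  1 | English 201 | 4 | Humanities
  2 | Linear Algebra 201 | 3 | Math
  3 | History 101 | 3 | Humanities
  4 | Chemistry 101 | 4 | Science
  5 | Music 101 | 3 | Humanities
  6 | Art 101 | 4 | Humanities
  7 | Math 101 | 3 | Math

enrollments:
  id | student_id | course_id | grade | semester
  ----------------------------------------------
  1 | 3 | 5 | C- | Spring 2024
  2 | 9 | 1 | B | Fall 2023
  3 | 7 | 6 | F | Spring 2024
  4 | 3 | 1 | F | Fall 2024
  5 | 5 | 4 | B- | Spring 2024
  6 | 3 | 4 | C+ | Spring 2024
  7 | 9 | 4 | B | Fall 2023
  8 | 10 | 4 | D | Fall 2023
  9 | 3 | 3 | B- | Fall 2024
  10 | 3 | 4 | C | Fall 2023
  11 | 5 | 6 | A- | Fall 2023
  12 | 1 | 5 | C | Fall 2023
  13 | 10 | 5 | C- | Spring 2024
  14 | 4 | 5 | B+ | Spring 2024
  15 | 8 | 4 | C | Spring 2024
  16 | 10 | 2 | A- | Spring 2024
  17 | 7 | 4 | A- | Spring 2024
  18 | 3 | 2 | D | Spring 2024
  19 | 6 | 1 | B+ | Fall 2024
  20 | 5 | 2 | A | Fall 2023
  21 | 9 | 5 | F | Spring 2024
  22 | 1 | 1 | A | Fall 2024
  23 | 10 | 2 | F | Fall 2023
SELECT c.id, p.name AS course, c.grade FROM enrollments c JOIN courses p ON c.course_id = p.id WHERE p.credits <= 3

Execution result:
id | course | grade
1 | Music 101 | C-
9 | History 101 | B-
12 | Music 101 | C
13 | Music 101 | C-
14 | Music 101 | B+
16 | Linear Algebra 201 | A-
18 | Linear Algebra 201 | D
20 | Linear Algebra 201 | A
21 | Music 101 | F
23 | Linear Algebra 201 | F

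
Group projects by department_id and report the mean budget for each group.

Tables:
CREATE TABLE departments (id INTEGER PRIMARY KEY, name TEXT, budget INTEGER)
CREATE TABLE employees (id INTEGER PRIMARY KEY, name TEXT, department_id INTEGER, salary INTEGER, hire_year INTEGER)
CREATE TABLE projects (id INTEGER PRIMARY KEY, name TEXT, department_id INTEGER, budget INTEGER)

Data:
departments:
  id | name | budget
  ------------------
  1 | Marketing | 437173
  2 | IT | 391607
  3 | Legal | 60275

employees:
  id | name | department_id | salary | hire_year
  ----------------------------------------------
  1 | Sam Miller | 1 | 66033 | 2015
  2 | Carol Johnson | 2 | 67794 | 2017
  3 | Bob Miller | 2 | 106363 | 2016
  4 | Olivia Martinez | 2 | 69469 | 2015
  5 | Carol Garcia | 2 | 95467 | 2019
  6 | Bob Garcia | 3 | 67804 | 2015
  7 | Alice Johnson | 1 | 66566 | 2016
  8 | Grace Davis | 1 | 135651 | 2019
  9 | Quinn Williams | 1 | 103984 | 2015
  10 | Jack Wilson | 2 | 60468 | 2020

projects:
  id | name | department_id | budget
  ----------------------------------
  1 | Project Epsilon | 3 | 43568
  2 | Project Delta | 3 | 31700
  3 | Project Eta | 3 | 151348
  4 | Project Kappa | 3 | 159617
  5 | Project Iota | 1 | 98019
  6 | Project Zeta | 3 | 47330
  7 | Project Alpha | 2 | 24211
SELECT department_id, AVG(budget) AS avg_budget FROM projects GROUP BY department_id

Execution result:
department_id | avg_budget
1 | 98019.00
2 | 24211.00
3 | 86712.60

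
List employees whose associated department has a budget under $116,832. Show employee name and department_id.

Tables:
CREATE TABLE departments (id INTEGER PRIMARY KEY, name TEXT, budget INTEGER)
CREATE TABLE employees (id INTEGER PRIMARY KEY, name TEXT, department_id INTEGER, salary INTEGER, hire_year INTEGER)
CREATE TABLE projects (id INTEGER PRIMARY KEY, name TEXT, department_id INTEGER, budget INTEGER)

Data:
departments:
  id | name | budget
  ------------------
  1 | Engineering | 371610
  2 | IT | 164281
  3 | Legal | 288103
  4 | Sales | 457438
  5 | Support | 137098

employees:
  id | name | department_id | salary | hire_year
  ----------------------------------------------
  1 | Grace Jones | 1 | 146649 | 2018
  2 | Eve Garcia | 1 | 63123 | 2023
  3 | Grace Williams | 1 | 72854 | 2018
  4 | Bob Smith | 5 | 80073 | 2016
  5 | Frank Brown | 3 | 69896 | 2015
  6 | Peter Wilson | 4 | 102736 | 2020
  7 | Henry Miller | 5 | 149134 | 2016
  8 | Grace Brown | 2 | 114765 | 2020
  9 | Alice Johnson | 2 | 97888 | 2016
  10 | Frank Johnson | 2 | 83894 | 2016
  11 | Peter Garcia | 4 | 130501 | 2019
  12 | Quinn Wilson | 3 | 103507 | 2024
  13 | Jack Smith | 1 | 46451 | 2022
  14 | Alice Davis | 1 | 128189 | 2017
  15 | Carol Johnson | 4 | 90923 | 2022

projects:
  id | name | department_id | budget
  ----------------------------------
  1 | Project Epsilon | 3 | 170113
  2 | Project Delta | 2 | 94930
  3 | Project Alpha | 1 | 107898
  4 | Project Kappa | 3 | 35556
SELECT name, department_id FROM employees WHERE department_id IN (SELECT id FROM departments WHERE budget < 116832)

Execution result:
(no rows)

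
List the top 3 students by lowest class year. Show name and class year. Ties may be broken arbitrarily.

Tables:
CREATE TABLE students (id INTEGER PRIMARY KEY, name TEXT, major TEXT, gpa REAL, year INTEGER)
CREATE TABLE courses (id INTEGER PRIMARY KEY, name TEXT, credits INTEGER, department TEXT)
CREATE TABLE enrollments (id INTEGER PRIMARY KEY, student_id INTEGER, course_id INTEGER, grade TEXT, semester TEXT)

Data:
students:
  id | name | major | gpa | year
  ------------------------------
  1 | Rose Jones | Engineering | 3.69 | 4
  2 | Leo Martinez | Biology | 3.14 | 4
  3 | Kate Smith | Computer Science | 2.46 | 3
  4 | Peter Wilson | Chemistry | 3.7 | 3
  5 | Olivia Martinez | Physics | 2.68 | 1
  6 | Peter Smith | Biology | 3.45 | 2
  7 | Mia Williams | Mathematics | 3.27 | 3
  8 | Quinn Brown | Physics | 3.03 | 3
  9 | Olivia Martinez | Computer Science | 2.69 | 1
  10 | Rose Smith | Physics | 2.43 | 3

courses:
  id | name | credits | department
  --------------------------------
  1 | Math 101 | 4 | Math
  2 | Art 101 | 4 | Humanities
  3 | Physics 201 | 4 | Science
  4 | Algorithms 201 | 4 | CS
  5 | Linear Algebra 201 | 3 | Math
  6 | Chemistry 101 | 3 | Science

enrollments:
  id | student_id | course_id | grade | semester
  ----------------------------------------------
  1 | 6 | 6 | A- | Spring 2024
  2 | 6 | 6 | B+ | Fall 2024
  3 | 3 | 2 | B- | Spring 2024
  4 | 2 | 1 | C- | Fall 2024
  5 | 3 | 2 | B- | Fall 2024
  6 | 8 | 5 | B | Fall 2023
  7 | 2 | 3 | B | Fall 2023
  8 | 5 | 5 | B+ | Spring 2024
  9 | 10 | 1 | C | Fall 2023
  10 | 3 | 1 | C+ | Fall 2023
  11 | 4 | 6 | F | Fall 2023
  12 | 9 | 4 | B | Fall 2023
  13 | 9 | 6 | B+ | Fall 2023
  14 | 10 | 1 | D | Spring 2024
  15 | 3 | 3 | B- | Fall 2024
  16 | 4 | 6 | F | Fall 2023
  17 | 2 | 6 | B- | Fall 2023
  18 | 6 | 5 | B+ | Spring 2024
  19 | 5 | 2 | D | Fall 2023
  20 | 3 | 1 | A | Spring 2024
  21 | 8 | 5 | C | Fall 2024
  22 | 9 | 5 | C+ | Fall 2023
SELECT name, year FROM students ORDER BY year ASC LIMIT 3

Execution result:
name | year
Olivia Martinez | 1
Olivia Martinez | 1
Peter Smith | 2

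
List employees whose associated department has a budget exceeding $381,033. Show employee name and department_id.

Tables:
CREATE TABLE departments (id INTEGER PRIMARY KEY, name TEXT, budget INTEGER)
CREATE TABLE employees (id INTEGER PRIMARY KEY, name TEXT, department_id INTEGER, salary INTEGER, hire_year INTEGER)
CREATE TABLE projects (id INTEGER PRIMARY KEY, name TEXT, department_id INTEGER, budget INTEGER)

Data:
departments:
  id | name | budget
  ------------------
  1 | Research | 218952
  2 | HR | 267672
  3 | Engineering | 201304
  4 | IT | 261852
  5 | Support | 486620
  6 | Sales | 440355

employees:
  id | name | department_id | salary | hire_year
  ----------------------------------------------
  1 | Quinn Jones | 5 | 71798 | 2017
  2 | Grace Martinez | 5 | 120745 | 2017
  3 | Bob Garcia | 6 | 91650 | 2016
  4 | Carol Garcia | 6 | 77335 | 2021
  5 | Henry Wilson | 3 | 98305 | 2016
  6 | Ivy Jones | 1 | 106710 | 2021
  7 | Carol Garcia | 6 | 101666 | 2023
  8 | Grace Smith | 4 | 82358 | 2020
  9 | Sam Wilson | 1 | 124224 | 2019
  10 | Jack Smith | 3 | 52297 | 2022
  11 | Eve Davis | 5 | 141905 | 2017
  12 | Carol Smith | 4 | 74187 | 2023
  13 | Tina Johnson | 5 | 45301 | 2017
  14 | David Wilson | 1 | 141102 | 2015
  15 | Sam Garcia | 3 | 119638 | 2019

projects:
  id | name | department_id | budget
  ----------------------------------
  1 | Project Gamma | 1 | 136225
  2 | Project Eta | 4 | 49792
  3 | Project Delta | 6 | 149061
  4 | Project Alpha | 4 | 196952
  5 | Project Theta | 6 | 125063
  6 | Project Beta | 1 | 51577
SELECT name, department_id FROM employees WHERE department_id IN (SELECT id FROM departments WHERE budget > 381033)

Execution result:
name | department_id
Quinn Jones | 5
Grace Martinez | 5
Bob Garcia | 6
Carol Garcia | 6
Carol Garcia | 6
Eve Davis | 5
Tina Johnson | 5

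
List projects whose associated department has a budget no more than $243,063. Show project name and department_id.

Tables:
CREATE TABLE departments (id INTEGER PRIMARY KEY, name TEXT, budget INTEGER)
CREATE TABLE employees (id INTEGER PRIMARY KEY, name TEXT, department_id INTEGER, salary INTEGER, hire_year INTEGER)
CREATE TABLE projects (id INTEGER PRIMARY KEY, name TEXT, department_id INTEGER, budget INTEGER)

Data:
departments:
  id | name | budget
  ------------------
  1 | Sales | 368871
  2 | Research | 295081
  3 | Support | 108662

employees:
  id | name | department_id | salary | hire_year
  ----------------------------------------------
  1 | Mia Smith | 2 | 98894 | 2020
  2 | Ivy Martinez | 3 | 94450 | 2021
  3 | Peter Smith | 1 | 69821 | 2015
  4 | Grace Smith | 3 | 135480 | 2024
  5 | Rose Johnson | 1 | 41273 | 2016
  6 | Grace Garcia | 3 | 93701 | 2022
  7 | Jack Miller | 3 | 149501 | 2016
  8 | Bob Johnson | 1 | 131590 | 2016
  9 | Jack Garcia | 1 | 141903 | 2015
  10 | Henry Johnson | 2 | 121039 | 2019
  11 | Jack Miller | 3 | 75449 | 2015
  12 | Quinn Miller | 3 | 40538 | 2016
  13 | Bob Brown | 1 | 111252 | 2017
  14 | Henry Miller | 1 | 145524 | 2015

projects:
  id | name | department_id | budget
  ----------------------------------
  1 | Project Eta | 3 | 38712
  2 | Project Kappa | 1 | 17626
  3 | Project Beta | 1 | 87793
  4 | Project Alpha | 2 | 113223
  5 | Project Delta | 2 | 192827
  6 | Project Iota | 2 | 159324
SELECT name, department_id FROM projects WHERE department_id IN (SELECT id FROM departments WHERE budget <= 243063)

Execution result:
name | department_id
Project Eta | 3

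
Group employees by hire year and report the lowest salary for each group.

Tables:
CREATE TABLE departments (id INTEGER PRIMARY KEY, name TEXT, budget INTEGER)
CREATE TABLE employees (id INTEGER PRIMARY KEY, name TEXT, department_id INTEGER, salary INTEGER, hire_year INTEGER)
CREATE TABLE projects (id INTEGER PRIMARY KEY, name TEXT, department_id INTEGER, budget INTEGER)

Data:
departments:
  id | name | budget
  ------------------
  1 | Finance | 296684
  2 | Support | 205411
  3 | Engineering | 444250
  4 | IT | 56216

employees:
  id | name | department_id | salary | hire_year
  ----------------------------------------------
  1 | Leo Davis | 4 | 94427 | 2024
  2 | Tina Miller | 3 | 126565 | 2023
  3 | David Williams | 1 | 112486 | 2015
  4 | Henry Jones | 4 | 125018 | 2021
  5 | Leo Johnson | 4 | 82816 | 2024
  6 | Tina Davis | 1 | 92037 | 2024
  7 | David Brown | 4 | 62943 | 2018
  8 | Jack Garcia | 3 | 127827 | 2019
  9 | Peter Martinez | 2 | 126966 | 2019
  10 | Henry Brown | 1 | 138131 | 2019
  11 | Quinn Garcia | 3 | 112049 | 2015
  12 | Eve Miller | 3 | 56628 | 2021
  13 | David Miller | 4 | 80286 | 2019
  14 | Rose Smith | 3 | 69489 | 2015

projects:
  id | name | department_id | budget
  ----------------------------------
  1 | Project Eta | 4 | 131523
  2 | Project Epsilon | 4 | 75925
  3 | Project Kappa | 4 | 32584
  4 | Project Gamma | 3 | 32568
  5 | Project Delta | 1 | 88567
SELECT hire_year, MIN(salary) AS min_salary FROM employees GROUP BY hire_year

Execution result:
hire_year | min_salary
2015 | 69489
2018 | 62943
2019 | 80286
2021 | 56628
2023 | 126565
2024 | 82816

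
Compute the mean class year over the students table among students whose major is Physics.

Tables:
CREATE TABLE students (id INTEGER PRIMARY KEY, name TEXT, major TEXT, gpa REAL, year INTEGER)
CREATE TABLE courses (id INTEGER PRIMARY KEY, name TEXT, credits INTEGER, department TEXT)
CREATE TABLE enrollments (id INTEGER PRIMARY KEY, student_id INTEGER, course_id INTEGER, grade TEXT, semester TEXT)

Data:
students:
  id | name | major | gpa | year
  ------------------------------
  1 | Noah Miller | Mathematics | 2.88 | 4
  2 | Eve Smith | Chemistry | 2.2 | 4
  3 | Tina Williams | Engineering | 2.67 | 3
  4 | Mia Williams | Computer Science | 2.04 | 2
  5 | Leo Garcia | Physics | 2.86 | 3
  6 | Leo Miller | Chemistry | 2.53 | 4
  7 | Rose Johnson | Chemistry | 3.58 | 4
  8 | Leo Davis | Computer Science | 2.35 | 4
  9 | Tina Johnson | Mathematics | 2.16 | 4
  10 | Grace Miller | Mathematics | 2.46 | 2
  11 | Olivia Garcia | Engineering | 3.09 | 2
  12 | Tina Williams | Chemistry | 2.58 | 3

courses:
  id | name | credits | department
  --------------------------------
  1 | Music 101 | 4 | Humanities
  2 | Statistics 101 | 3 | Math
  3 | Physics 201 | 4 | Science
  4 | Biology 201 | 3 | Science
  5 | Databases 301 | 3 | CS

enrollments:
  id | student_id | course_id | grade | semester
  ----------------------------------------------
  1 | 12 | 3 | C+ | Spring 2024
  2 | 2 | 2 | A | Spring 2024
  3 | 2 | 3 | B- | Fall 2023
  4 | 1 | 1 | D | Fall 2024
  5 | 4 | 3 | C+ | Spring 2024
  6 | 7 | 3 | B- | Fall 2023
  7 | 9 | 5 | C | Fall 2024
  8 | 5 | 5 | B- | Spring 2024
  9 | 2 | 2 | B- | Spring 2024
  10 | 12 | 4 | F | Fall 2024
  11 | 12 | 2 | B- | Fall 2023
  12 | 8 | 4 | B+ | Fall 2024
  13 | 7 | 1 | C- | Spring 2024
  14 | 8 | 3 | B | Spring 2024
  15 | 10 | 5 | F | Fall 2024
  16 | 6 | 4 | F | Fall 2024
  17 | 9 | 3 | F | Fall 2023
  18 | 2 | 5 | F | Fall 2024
SELECT AVG(year) FROM students WHERE major = 'Physics'

Execution result:
3.00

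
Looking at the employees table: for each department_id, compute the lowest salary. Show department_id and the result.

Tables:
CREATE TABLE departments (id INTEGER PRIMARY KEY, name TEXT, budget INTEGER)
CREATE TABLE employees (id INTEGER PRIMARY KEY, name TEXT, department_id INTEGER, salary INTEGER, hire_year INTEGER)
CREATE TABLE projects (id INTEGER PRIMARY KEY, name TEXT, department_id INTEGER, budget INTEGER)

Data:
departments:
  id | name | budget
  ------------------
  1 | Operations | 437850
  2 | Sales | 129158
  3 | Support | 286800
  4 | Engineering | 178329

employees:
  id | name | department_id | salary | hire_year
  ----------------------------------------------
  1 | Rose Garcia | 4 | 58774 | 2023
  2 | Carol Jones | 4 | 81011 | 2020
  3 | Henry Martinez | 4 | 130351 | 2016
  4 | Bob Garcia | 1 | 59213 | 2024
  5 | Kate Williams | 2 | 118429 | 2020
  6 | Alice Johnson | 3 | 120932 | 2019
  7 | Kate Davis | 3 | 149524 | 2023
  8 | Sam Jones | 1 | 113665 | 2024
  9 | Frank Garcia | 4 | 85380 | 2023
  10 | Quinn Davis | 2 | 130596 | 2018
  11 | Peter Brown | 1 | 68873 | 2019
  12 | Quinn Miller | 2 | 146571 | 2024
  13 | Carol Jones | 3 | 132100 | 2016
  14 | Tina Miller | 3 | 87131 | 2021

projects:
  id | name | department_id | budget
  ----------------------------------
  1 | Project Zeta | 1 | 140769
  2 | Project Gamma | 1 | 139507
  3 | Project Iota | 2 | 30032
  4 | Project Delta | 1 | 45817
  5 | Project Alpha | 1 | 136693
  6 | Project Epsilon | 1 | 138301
SELECT department_id, MIN(salary) AS min_salary FROM employees GROUP BY department_id

Execution result:
department_id | min_salary
1 | 59213
2 | 118429
3 | 87131
4 | 58774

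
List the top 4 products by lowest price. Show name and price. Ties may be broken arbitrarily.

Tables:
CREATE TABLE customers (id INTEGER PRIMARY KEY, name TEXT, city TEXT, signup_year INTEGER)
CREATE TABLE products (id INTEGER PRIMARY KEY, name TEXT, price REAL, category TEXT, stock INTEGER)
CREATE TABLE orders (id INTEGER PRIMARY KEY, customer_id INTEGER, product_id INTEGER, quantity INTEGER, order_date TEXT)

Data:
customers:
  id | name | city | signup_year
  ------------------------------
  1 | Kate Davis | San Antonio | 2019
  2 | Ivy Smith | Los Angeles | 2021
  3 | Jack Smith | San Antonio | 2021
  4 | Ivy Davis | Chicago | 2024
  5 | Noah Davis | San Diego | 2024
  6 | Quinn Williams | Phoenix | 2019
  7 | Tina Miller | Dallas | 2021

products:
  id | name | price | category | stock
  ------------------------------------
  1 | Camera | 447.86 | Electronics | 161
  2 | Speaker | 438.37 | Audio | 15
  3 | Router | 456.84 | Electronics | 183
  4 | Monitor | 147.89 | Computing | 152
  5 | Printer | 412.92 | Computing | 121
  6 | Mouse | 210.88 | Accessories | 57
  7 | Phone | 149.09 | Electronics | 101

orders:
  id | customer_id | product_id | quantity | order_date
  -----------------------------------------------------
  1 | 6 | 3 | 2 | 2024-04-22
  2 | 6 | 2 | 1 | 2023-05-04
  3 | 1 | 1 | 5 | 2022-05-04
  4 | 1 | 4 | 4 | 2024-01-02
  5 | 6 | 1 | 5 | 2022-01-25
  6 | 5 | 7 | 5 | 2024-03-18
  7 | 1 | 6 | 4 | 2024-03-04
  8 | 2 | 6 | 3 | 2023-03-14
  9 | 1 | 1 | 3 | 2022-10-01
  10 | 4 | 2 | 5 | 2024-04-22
SELECT name, price FROM products ORDER BY price ASC LIMIT 4

Execution result:
name | price
Monitor | 147.89
Phone | 149.09
Mouse | 210.88
Printer | 412.92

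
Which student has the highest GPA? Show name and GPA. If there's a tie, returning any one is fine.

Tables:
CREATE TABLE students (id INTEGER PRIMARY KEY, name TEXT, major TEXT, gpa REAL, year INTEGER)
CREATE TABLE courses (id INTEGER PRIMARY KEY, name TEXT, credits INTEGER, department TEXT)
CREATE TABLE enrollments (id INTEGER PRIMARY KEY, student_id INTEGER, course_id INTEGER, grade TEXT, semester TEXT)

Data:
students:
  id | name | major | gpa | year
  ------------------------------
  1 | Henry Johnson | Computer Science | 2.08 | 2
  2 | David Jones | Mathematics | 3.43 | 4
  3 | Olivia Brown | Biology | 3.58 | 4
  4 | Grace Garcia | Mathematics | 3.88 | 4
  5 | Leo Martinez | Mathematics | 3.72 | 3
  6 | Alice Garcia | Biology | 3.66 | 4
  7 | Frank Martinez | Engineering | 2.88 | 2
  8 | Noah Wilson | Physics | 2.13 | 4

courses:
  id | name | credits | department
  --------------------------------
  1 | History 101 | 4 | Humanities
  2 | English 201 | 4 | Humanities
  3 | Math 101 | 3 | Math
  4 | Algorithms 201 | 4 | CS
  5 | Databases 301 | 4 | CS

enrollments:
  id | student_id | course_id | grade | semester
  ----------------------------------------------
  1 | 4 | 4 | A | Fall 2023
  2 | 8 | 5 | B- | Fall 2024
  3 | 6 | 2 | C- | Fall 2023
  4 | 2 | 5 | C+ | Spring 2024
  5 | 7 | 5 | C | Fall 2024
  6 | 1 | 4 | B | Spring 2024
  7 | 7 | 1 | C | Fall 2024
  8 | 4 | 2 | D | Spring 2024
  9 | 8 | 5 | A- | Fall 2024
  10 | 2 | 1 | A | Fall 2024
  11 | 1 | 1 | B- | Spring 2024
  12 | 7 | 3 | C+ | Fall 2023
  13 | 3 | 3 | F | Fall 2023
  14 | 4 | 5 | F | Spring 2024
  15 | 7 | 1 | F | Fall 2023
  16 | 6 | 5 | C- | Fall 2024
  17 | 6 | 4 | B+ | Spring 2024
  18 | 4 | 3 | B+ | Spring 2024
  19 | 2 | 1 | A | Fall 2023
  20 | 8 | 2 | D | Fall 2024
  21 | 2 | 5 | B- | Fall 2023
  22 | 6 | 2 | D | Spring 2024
SELECT name, gpa FROM students ORDER BY gpa DESC LIMIT 1

Execution result:
name | gpa
Grace Garcia | 3.88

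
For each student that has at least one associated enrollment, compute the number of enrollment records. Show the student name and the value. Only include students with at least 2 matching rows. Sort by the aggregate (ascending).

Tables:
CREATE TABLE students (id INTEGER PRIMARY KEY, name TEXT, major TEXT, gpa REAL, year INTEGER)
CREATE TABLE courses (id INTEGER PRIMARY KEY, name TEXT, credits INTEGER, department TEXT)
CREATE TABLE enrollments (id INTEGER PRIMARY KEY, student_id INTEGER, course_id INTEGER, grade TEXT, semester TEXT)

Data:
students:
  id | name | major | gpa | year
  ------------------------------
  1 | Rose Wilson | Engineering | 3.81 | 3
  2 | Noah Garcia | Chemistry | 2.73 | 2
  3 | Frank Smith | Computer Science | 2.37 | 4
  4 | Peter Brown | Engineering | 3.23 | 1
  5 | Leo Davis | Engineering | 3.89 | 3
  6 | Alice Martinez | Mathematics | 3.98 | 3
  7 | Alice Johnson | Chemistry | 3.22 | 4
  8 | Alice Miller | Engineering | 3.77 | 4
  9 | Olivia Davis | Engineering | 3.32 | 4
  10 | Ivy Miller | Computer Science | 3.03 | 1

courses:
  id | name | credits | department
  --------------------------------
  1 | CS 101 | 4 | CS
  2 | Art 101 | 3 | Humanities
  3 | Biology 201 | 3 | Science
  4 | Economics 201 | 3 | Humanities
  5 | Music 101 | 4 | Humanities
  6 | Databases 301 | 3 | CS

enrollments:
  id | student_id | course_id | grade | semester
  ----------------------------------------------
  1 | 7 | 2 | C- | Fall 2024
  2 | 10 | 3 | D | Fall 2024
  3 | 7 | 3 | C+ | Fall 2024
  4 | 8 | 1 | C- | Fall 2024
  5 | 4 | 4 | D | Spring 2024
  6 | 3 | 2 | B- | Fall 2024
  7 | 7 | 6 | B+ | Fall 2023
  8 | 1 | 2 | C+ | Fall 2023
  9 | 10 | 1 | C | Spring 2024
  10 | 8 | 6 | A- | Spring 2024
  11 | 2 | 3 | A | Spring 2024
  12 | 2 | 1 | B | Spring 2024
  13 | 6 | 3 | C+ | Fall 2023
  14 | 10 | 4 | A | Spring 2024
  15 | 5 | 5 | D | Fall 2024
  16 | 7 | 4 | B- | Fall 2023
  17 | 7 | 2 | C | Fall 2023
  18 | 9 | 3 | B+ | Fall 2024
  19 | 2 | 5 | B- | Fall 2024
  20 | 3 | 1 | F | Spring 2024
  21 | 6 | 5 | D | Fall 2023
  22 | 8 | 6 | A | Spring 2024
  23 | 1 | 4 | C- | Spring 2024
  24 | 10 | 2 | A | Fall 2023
SELECT p.name, COUNT(*) AS n FROM enrollments c JOIN students p ON c.student_id = p.id GROUP BY p.id, p.name HAVING COUNT(*) >= 2 ORDER BY n ASC

Execution result:
name | n
Rose Wilson | 2
Frank Smith | 2
Alice Martinez | 2
Noah Garcia | 3
Alice Miller | 3
Ivy Miller | 4
Alice Johnson | 5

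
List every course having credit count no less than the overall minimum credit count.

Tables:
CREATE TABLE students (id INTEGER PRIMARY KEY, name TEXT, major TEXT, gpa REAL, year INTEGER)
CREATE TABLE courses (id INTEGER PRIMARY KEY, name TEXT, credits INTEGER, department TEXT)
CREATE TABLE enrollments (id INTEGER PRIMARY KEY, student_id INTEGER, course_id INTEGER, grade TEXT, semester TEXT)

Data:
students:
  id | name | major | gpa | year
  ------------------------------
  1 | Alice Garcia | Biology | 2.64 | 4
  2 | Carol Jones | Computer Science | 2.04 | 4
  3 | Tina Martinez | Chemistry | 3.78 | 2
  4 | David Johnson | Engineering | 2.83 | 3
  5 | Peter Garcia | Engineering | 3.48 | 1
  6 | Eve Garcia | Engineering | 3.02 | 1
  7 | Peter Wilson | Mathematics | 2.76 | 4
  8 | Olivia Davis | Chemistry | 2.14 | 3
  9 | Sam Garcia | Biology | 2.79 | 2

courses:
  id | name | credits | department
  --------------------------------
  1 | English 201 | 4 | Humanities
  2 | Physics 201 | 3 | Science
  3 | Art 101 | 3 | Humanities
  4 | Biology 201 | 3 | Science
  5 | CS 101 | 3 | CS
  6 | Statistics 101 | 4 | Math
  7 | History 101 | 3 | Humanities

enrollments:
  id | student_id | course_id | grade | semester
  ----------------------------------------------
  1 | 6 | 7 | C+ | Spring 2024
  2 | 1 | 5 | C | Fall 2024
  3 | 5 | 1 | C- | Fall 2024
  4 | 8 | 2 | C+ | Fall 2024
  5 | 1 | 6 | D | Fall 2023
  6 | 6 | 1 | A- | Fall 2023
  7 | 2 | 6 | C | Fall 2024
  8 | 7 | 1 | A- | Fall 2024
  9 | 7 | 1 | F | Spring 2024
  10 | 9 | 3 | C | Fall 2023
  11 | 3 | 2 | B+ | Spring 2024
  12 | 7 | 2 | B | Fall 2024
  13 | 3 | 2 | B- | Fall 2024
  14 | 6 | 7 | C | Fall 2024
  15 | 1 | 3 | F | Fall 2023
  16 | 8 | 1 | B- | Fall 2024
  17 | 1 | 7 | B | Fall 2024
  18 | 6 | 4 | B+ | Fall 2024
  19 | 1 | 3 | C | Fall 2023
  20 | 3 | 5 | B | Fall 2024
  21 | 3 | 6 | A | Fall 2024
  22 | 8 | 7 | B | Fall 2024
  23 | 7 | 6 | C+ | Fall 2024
SELECT name, credits FROM courses WHERE credits >= (SELECT MIN(credits) FROM courses)

Execution result:
name | credits
English 201 | 4
Physics 201 | 3
Art 101 | 3
Biology 201 | 3
CS 101 | 3
Statistics 101 | 4
History 101 | 3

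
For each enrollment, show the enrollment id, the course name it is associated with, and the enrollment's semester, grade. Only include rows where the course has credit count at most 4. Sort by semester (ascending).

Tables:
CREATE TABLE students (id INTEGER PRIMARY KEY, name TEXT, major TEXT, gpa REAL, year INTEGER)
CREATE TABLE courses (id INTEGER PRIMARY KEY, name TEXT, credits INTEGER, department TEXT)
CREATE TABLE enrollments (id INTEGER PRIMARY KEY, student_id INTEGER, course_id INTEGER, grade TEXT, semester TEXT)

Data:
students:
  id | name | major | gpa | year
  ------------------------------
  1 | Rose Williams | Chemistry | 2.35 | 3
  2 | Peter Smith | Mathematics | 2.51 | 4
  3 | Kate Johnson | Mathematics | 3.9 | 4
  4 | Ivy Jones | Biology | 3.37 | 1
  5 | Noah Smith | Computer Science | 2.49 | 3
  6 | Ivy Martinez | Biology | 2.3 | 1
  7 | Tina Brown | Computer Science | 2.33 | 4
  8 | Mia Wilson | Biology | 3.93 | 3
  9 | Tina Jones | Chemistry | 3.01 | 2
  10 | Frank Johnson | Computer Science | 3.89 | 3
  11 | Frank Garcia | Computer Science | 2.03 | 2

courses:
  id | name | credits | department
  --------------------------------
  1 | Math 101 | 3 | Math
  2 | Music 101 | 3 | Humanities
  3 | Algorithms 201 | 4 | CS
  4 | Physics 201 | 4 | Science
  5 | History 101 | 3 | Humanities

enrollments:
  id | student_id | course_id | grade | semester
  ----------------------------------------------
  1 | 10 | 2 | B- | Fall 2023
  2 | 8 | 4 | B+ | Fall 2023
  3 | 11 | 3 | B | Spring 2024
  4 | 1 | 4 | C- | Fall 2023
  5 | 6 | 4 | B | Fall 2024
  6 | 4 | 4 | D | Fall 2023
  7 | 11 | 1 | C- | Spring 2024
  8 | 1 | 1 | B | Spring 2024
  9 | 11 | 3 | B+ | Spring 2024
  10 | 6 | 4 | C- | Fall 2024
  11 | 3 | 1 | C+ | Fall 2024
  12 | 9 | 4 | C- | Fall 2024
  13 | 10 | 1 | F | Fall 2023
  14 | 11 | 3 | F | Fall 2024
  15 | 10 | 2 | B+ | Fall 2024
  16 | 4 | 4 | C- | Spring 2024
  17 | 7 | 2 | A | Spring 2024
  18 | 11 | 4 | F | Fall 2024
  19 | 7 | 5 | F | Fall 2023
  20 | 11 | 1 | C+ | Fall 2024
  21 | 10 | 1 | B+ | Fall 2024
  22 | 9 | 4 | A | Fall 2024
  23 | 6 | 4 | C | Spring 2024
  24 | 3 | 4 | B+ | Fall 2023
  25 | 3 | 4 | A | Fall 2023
SELECT c.id, p.name AS course, c.semester, c.grade FROM enrollments c JOIN courses p ON c.course_id = p.id WHERE p.credits <= 4 ORDER BY c.semester ASC

Execution result:
id | course | semester | grade
1 | Music 101 | Fall 2023 | B-
2 | Physics 201 | Fall 2023 | B+
4 | Physics 201 | Fall 2023 | C-
6 | Physics 201 | Fall 2023 | D
13 | Math 101 | Fall 2023 | F
19 | History 101 | Fall 2023 | F
24 | Physics 201 | Fall 2023 | B+
25 | Physics 201 | Fall 2023 | A
5 | Physics 201 | Fall 2024 | B
10 | Physics 201 | Fall 2024 | C-
11 | Math 101 | Fall 2024 | C+
12 | Physics 201 | Fall 2024 | C-
14 | Algorithms 201 | Fall 2024 | F
15 | Music 101 | Fall 2024 | B+
18 | Physics 201 | Fall 2024 | F
20 | Math 101 | Fall 2024 | C+
21 | Math 101 | Fall 2024 | B+
22 | Physics 201 | Fall 2024 | A
3 | Algorithms 201 | Spring 2024 | B
7 | Math 101 | Spring 2024 | C-
8 | Math 101 | Spring 2024 | B
9 | Algorithms 201 | Spring 2024 | B+
16 | Physics 201 | Spring 2024 | C-
17 | Music 101 | Spring 2024 | A
23 | Physics 201 | Spring 2024 | C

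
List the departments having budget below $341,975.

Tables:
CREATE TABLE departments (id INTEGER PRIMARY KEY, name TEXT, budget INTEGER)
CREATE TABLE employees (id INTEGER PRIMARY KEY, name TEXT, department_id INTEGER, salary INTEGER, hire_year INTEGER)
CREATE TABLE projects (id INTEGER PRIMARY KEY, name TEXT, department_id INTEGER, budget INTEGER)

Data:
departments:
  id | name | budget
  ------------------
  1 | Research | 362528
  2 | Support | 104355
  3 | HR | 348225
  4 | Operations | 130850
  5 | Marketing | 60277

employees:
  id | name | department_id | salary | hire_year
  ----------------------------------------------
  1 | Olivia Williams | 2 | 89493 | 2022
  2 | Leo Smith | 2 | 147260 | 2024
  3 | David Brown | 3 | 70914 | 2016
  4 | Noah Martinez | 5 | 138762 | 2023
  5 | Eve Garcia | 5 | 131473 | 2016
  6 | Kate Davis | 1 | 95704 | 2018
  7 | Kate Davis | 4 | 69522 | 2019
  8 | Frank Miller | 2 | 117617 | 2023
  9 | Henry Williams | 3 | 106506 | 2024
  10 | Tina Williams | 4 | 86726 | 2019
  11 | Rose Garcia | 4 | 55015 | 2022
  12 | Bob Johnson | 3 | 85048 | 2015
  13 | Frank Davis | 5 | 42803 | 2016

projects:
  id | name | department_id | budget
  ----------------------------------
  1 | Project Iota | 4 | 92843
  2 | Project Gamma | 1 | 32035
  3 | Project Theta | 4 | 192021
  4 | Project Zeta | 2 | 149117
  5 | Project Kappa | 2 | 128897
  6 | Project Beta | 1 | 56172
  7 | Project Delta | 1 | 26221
SELECT name, budget FROM departments WHERE budget < 341975

Execution result:
name | budget
Support | 104355
Operations | 130850
Marketing | 60277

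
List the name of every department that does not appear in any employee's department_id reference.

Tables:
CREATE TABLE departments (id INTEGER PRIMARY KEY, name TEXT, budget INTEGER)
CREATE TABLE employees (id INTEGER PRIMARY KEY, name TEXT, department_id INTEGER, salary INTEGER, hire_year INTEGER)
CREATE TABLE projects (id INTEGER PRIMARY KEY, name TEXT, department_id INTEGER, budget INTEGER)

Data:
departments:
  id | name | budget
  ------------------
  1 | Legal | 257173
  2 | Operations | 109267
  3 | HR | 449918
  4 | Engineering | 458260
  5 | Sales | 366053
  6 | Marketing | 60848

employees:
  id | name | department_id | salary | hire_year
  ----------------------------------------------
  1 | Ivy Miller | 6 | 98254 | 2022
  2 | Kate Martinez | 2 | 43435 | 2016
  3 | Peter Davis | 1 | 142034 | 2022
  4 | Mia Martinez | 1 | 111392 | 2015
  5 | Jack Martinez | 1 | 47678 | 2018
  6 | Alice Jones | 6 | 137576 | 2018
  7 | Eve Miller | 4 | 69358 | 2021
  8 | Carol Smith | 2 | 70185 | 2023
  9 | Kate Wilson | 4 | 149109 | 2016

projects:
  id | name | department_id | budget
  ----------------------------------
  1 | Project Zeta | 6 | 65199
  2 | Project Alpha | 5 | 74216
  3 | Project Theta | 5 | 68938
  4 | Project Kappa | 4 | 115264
SELECT p.name FROM departments p LEFT JOIN employees c ON c.department_id = p.id WHERE c.id IS NULL

Execution result:
name
HR
Sales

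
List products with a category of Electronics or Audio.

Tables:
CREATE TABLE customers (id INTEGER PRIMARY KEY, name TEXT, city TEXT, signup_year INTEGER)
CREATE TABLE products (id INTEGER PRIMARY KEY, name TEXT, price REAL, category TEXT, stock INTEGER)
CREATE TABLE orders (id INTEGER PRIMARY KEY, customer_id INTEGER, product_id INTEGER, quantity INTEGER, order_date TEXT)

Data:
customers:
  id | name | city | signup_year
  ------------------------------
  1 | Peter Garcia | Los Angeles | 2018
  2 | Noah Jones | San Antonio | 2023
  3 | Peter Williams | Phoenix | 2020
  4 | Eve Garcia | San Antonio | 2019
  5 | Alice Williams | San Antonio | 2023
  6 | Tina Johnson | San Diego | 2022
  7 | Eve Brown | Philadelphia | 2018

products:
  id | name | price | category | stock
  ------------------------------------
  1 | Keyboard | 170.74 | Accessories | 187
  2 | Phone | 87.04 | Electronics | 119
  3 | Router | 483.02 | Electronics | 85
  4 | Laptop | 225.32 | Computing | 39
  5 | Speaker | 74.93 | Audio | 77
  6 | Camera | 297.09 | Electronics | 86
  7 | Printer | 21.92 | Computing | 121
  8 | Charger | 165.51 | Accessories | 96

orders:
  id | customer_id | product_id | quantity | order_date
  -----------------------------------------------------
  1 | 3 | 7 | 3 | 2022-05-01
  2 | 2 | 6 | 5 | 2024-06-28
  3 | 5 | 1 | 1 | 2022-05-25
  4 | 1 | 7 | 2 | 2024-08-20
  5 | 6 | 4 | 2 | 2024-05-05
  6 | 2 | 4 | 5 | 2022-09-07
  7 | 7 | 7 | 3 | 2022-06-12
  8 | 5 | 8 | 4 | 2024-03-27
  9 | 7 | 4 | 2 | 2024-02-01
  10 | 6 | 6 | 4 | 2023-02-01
SELECT name, category FROM products WHERE category IN ('Electronics', 'Audio')

Execution result:
name | category
Phone | Electronics
Router | Electronics
Speaker | Audio
Camera | Electronics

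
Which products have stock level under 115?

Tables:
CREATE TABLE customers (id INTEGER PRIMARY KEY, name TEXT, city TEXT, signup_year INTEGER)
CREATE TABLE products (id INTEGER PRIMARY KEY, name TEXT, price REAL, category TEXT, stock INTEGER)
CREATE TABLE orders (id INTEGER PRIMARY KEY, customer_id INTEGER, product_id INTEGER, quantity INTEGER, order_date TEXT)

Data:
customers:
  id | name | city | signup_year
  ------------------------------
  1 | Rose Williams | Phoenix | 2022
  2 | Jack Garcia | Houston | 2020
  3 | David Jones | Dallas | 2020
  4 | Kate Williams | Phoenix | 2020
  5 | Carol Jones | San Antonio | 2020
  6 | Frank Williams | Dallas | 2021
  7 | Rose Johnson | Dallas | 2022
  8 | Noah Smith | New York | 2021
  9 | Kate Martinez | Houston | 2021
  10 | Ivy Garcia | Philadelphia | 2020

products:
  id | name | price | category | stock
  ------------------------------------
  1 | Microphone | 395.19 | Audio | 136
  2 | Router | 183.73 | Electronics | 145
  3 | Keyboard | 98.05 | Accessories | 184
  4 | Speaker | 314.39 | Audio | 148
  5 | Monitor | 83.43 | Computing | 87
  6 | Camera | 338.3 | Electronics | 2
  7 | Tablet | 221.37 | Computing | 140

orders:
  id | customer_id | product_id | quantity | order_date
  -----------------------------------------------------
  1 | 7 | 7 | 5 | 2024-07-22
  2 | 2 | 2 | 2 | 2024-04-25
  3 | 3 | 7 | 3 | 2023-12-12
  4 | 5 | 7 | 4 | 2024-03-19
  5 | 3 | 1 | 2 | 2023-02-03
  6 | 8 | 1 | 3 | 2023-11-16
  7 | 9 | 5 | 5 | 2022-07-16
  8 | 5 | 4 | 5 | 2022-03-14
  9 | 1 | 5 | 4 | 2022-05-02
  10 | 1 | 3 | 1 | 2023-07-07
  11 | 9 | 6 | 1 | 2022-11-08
SELECT name, stock FROM products WHERE stock < 115

Execution result:
name | stock
Monitor | 87
Camera | 2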